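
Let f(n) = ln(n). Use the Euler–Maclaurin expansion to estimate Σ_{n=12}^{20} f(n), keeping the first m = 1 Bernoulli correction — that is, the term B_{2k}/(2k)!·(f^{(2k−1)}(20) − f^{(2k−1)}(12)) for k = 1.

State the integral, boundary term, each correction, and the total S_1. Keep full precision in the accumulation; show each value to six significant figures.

The integral term ∫_12^20 ln(x) dx = 22.0958.
Boundary: ½(f(12) + f(20)) = ½(2.48491 + 2.99573) = 2.74032.
Running total after boundary: 24.8361.
k=1: B_{2}/(2)! × [f^{(1)}(20) − f^{(1)}(12)] = 1/12 × (0.0500000 − 0.0833333) = -0.00277778.

S_1 ≈ 24.8333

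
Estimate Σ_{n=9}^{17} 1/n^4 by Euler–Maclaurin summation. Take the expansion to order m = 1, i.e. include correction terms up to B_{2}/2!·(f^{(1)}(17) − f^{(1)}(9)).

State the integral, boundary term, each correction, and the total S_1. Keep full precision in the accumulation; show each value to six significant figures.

The integral term ∫_9^17 1/x^4 dx = 0.000389400.
Endpoint term: (f(9) + f(17))/2 = (0.000152416 + 1.19730e-05)/2 = 8.21944e-05.
Integral + boundary = 0.000471595.
k=1: B_{2}/(2)! × [f^{(1)}(17) − f^{(1)}(9)] = 1/12 × (-2.81719e-06 − (-6.77404e-05)) = 5.41026e-06.

S_1 ≈ 0.000477005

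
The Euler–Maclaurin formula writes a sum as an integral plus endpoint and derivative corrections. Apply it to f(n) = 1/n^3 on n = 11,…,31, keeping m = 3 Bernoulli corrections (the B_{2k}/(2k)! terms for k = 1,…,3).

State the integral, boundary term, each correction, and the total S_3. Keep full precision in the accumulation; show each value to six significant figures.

∫_11^31 1/x^3 dx evaluates to 0.00361194.
½[f(11) + f(31)] = ½[0.000751315 + 3.35672e-05] = 0.000392441.
Running total after boundary: 0.00400438.
Correction k=1: B_{2}/2! · (f^{(1)}(31) − f^{(1)}(11)) = 1/12 · (-3.24844e-06 − (-0.000204904)) = 1.68046e-05.
After k=1: 0.00402119.
Correction k=2: B_{4}/4! · (f^{(3)}(31) − f^{(3)}(11)) = −1/720 · (-6.76054e-08 − (-3.38684e-05)) = -4.69456e-08.
After k=2: 0.00402114.
Correction k=3: B_{6}/6! · (f^{(5)}(31) − f^{(5)}(11)) = 1/30240 · (-2.95466e-09 − (-1.17560e-05)) = 3.88658e-10.

S_3 ≈ 0.00402114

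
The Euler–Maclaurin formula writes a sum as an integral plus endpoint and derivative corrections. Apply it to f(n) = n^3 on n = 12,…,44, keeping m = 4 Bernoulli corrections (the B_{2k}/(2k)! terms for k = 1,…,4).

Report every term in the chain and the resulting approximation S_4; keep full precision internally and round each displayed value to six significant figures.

S_4 ≈ 975744

The integral term ∫_12^44 x^3 dx = 931840.
½[f(12) + f(44)] = ½[1728.00 + 85184.0] = 43456.0.
So far: 975296.
Order-1 term: 1/12 · (5808.00 − 432.000) = 448.000.
Partial sum through k=1: 975744.
Order-2 term: −1/720 · (6.00000 − 6.00000) = 0.00000.
Partial sum through k=2: 975744.
Order-3 term: 1/30240 · (0.00000 − 0.00000) = 0.00000.
Partial sum through k=3: 975744.
Order-4 term: −1/1209600 · (0.00000 − 0.00000) = 0.00000.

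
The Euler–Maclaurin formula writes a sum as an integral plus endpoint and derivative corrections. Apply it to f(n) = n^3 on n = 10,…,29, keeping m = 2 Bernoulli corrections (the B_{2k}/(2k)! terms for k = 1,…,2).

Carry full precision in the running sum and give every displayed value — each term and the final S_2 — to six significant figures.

∫_10^29 x^3 dx evaluates to 174320.
Endpoint term: (f(10) + f(29))/2 = (1000.00 + 24389.0)/2 = 12694.5.
Running total after boundary: 187015.
k=1: B_{2}/(2)! × [f^{(1)}(29) − f^{(1)}(10)] = 1/12 × (2523.00 − 300.000) = 185.250.
After k=1: 187200.
k=2: B_{4}/(4)! × [f^{(3)}(29) − f^{(3)}(10)] = −1/720 × (6.00000 − 6.00000) = 0.00000.

S_2 ≈ 187200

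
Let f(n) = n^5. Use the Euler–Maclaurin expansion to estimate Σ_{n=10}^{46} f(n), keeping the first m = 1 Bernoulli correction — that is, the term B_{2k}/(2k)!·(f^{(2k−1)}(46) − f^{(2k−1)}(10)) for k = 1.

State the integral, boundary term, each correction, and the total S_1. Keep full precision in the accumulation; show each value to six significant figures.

∫_10^46 x^5 dx evaluates to 1.57888e+09.
½[f(10) + f(46)] = ½[100000 + 2.05963e+08] = 1.03031e+08.
So far: 1.68191e+09.
Correction k=1: B_{2}/2! · (f^{(1)}(46) − f^{(1)}(10)) = 1/12 · (2.23873e+07 − 50000.0) = 1.86144e+06.

S_1 ≈ 1.68378e+09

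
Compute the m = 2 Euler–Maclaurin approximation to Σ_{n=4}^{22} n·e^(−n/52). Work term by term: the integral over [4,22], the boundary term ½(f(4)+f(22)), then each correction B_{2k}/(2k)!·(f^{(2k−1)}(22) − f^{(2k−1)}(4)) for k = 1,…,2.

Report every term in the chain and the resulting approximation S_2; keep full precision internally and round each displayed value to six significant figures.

S_2 ≈ 184.867

The integral term ∫_4^22 x·e^(−x/52) dx = 175.850.
½[f(4) + f(22)] = ½[3.70384 + 14.4106] = 9.05723.
So far: 184.907.
k=1: B_{2}/(2)! × [f^{(1)}(22) − f^{(1)}(4)] = 1/12 × (0.377901 − 0.854733) = -0.0397360.
Running total after k=1: 184.867.
k=2: B_{4}/(4)! × [f^{(3)}(22) − f^{(3)}(4)] = −1/720 × (0.000624245 − 0.00100098) = 5.23246e-07.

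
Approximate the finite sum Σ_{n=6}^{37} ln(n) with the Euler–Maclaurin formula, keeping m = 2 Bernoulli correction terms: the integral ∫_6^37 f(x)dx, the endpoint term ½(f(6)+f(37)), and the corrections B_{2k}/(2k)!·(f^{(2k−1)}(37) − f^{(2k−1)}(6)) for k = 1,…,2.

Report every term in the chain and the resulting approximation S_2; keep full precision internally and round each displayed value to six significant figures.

The integral term ∫_6^37 ln(x) dx = 91.8534.
Endpoint term: (f(6) + f(37))/2 = (1.79176 + 3.61092)/2 = 2.70134.
So far: 94.5547.
k=1: B_{2}/(2)! × [f^{(1)}(37) − f^{(1)}(6)] = 1/12 × (0.0270270 − 0.166667) = -0.0116366.
Running total after k=1: 94.5431.
k=2: B_{4}/(4)! × [f^{(3)}(37) − f^{(3)}(6)] = −1/720 × (3.94843e-05 − 0.00925926) = 1.28052e-05.

S_2 ≈ 94.5431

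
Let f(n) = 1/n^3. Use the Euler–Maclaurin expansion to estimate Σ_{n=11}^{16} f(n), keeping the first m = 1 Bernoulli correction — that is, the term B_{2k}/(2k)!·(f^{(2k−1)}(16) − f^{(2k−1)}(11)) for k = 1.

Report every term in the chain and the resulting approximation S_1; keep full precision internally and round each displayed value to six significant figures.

S_1 ≈ 0.00269009

The integral term ∫_11^16 1/x^3 dx = 0.00217911.
½[f(11) + f(16)] = ½[0.000751315 + 0.000244141] = 0.000497728.
Integral + boundary = 0.00267683.
k=1: B_{2}/(2)! × [f^{(1)}(16) − f^{(1)}(11)] = 1/12 × (-4.57764e-05 − (-0.000204904)) = 1.32606e-05.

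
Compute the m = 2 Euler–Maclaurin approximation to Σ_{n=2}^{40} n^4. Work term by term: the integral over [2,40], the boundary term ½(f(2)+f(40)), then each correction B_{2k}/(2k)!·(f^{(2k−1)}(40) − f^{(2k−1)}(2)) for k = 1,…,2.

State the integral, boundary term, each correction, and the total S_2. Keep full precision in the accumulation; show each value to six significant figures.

S_2 ≈ 2.17813e+07

Integral: ∫_2^40 x^4 dx = 2.04800e+07.
½[f(2) + f(40)] = ½[16.0000 + 2.56000e+06] = 1.28001e+06.
So far: 2.17600e+07.
Order-1 term: 1/12 · (256000 − 32.0000) = 21330.7.
After k=1: 2.17813e+07.
Order-2 term: −1/720 · (960.000 − 48.0000) = -1.26667.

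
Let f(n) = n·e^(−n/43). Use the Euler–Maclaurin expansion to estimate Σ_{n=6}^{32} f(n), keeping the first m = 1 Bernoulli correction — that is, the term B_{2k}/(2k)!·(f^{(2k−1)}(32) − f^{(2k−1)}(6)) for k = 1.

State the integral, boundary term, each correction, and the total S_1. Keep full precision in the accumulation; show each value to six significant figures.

∫_6^32 x·e^(−x/43) dx evaluates to 300.325.
Endpoint term: (f(6) + f(32))/2 = (5.21858 + 15.2039)/2 = 10.2112.
Integral + boundary = 310.536.
k=1: B_{2}/(2)! × [f^{(1)}(32) − f^{(1)}(6)] = 1/12 × (0.121543 − 0.748400) = -0.0522382.

S_1 ≈ 310.484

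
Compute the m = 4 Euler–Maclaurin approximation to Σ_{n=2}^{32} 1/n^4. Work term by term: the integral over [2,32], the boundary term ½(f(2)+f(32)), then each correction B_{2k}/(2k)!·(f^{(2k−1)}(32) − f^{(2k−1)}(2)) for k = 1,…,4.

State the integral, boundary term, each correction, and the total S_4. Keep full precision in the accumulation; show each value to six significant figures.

S_4 ≈ 0.0822114

The integral term ∫_2^32 1/x^4 dx = 0.0416565.
Endpoint term: (f(2) + f(32))/2 = (0.0625000 + 9.53674e-07)/2 = 0.0312505.
Integral + boundary = 0.0729070.
k=1: B_{2}/(2)! × [f^{(1)}(32) − f^{(1)}(2)] = 1/12 × (-1.19209e-07 − (-0.125000)) = 0.0104167.
After k=1: 0.0833236.
k=2: B_{4}/(4)! × [f^{(3)}(32) − f^{(3)}(2)] = −1/720 × (-3.49246e-09 − (-0.937500)) = -0.00130208.
After k=2: 0.0820215.
k=3: B_{6}/(6)! × [f^{(5)}(32) − f^{(5)}(2)] = 1/30240 × (-1.90994e-10 − (-13.1250)) = 0.000434028.
After k=3: 0.0824556.
k=4: B_{8}/(8)! × [f^{(7)}(32) − f^{(7)}(2)] = −1/1209600 × (-1.67866e-11 − (-295.312)) = -0.000244141.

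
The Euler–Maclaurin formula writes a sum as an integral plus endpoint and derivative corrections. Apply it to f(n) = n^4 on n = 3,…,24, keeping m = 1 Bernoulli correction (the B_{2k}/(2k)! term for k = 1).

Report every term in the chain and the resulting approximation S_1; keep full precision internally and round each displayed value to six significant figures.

S_1 ≈ 1.76300e+06

The integral term ∫_3^24 x^4 dx = 1.59248e+06.
Endpoint term: (f(3) + f(24))/2 = (81.0000 + 331776)/2 = 165928.
Running total after boundary: 1.75840e+06.
k=1: B_{2}/(2)! × [f^{(1)}(24) − f^{(1)}(3)] = 1/12 × (55296.0 − 108.000) = 4599.00.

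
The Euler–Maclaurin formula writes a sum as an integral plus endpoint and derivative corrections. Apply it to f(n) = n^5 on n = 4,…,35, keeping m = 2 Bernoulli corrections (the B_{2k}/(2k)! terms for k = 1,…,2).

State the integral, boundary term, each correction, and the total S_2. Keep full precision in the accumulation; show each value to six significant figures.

S_2 ≈ 3.33263e+08

The integral term ∫_4^35 x^5 dx = 3.06377e+08.
Endpoint term: (f(4) + f(35))/2 = (1024.00 + 5.25219e+07)/2 = 2.62614e+07.
So far: 3.32638e+08.
k=1: B_{2}/(2)! × [f^{(1)}(35) − f^{(1)}(4)] = 1/12 × (7.50312e+06 − 1280.00) = 625154.
Running total after k=1: 3.33264e+08.
k=2: B_{4}/(4)! × [f^{(3)}(35) − f^{(3)}(4)] = −1/720 × (73500.0 − 960.000) = -100.750.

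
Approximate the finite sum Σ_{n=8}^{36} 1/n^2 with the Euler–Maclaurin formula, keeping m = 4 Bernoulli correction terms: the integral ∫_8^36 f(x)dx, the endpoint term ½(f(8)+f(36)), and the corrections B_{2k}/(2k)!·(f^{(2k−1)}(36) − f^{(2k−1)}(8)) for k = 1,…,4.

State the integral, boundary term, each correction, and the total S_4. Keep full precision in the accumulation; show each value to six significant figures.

S_4 ≈ 0.105741

∫_8^36 1/x^2 dx evaluates to 0.0972222.
Boundary: ½(f(8) + f(36)) = ½(0.0156250 + 0.000771605) = 0.00819830.
So far: 0.105421.
k=1: B_{2}/(2)! × [f^{(1)}(36) − f^{(1)}(8)] = 1/12 × (-4.28669e-05 − (-0.00390625)) = 0.000321949.
After k=1: 0.105742.
k=2: B_{4}/(4)! × [f^{(3)}(36) − f^{(3)}(8)] = −1/720 × (-3.96916e-07 − (-0.000732422)) = -1.01670e-06.
After k=2: 0.105741.
k=3: B_{6}/(6)! × [f^{(5)}(36) − f^{(5)}(8)] = 1/30240 × (-9.18787e-09 − (-0.000343323)) = 1.13530e-08.
After k=3: 0.105741.
k=4: B_{8}/(8)! × [f^{(7)}(36) − f^{(7)}(8)] = −1/1209600 × (-3.97007e-10 − (-0.000300407)) = -2.48352e-10.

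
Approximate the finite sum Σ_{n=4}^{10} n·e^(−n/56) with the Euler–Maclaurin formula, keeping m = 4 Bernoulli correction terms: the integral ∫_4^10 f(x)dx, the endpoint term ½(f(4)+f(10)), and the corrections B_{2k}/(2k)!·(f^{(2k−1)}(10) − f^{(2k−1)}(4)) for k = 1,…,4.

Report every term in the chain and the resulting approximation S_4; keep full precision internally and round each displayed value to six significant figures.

S_4 ≈ 42.8285

∫_4^10 x·e^(−x/56) dx evaluates to 36.7989.
Boundary: ½(f(4) + f(10)) = ½(3.72425 + 8.36464) = 6.04445.
So far: 42.8433.
Order-1 term: 1/12 · (0.687096 − 0.864558) = -0.0147886.
Running total after k=1: 42.8285.
Order-2 term: −1/720 · (0.000752559 − 0.000869478) = 1.62388e-07.
Running total after k=2: 42.8285.
Order-3 term: 1/30240 · (4.10082e-07 − 4.66603e-07) = -1.86908e-12.
Running total after k=3: 42.8285.
Order-4 term: −1/1209600 · (1.85010e-10 − 2.09168e-10) = 1.99718e-17.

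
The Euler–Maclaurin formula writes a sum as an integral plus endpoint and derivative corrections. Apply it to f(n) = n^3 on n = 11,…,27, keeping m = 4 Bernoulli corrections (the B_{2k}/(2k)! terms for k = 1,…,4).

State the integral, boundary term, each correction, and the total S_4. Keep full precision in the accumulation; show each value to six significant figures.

S_4 ≈ 139859

∫_11^27 x^3 dx evaluates to 129200.
½[f(11) + f(27)] = ½[1331.00 + 19683.0] = 10507.0.
Running total after boundary: 139707.
Correction k=1: B_{2}/2! · (f^{(1)}(27) − f^{(1)}(11)) = 1/12 · (2187.00 − 363.000) = 152.000.
Partial sum through k=1: 139859.
Correction k=2: B_{4}/4! · (f^{(3)}(27) − f^{(3)}(11)) = −1/720 · (6.00000 − 6.00000) = 0.00000.
Partial sum through k=2: 139859.
Correction k=3: B_{6}/6! · (f^{(5)}(27) − f^{(5)}(11)) = 1/30240 · (0.00000 − 0.00000) = 0.00000.
Partial sum through k=3: 139859.
Correction k=4: B_{8}/8! · (f^{(7)}(27) − f^{(7)}(11)) = −1/1209600 · (0.00000 − 0.00000) = 0.00000.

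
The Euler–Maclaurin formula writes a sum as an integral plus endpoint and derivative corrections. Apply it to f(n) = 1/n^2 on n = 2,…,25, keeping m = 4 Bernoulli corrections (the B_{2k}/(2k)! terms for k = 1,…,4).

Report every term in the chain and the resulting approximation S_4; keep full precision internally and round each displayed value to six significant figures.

The integral term ∫_2^25 1/x^2 dx = 0.460000.
½[f(2) + f(25)] = ½[0.250000 + 0.00160000] = 0.125800.
So far: 0.585800.
Correction k=1: B_{2}/2! · (f^{(1)}(25) − f^{(1)}(2)) = 1/12 · (-0.000128000 − (-0.250000)) = 0.0208227.
After k=1: 0.606623.
Correction k=2: B_{4}/4! · (f^{(3)}(25) − f^{(3)}(2)) = −1/720 · (-2.45760e-06 − (-0.750000)) = -0.00104166.
After k=2: 0.605581.
Correction k=3: B_{6}/6! · (f^{(5)}(25) − f^{(5)}(2)) = 1/30240 · (-1.17965e-07 − (-5.62500)) = 0.000186012.
After k=3: 0.605767.
Correction k=4: B_{8}/8! · (f^{(7)}(25) − f^{(7)}(2)) = −1/1209600 · (-1.05696e-08 − (-78.7500)) = -6.51042e-05.

S_4 ≈ 0.605702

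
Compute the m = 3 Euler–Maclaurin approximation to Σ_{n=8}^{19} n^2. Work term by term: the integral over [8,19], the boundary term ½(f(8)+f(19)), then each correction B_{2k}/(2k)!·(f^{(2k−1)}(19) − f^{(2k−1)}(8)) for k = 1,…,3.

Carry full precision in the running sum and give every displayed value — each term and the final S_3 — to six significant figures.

The integral term ∫_8^19 x^2 dx = 2115.67.
½[f(8) + f(19)] = ½[64.0000 + 361.000] = 212.500.
Integral + boundary = 2328.17.
Correction k=1: B_{2}/2! · (f^{(1)}(19) − f^{(1)}(8)) = 1/12 · (38.0000 − 16.0000) = 1.83333.
Partial sum through k=1: 2330.00.
Correction k=2: B_{4}/4! · (f^{(3)}(19) − f^{(3)}(8)) = −1/720 · (0.00000 − 0.00000) = 0.00000.
Partial sum through k=2: 2330.00.
Correction k=3: B_{6}/6! · (f^{(5)}(19) − f^{(5)}(8)) = 1/30240 · (0.00000 − 0.00000) = 0.00000.

S_3 ≈ 2330.00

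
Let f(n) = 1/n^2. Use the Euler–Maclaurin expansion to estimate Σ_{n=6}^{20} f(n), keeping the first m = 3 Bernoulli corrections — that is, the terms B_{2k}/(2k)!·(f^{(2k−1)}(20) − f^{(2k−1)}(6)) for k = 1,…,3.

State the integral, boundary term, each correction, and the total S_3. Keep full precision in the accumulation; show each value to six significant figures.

Integral: ∫_6^20 1/x^2 dx = 0.116667.
½[f(6) + f(20)] = ½[0.0277778 + 0.00250000] = 0.0151389.
Running total after boundary: 0.131806.
Correction k=1: B_{2}/2! · (f^{(1)}(20) − f^{(1)}(6)) = 1/12 · (-0.000250000 − (-0.00925926)) = 0.000750772.
Running total after k=1: 0.132556.
Correction k=2: B_{4}/4! · (f^{(3)}(20) − f^{(3)}(6)) = −1/720 · (-7.50000e-06 − (-0.00308642)) = -4.27628e-06.
Running total after k=2: 0.132552.
Correction k=3: B_{6}/6! · (f^{(5)}(20) − f^{(5)}(6)) = 1/30240 · (-5.62500e-07 − (-0.00257202)) = 8.50349e-08.

S_3 ≈ 0.132552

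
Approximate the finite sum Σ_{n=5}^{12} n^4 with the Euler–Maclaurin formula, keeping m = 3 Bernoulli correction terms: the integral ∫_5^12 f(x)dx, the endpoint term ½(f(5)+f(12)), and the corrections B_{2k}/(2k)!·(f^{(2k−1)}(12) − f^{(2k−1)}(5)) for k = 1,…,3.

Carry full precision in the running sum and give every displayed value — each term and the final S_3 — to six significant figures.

∫_5^12 x^4 dx evaluates to 49141.4.
½[f(5) + f(12)] = ½[625.000 + 20736.0] = 10680.5.
Running total after boundary: 59821.9.
k=1: B_{2}/(2)! × [f^{(1)}(12) − f^{(1)}(5)] = 1/12 × (6912.00 − 500.000) = 534.333.
After k=1: 60356.2.
k=2: B_{4}/(4)! × [f^{(3)}(12) − f^{(3)}(5)] = −1/720 × (288.000 − 120.000) = -0.233333.
After k=2: 60356.0.
k=3: B_{6}/(6)! × [f^{(5)}(12) − f^{(5)}(5)] = 1/30240 × (0.00000 − 0.00000) = 0.00000.

S_3 ≈ 60356.0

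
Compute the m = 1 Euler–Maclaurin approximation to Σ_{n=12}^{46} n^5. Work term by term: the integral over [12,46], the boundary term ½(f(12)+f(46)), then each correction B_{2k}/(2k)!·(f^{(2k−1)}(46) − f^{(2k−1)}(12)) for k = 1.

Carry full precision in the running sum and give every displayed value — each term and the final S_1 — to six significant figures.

S_1 ≈ 1.68351e+09

The integral term ∫_12^46 x^5 dx = 1.57855e+09.
Endpoint term: (f(12) + f(46))/2 = (248832 + 2.05963e+08)/2 = 1.03106e+08.
So far: 1.68166e+09.
Correction k=1: B_{2}/2! · (f^{(1)}(46) − f^{(1)}(12)) = 1/12 · (2.23873e+07 − 103680) = 1.85697e+06.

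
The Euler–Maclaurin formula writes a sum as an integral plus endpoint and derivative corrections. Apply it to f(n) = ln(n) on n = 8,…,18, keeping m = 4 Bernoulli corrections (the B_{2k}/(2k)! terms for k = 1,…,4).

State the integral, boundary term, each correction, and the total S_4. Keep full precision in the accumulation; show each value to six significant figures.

S_4 ≈ 27.8703

The integral term ∫_8^18 ln(x) dx = 25.3912.
Endpoint term: (f(8) + f(18))/2 = (2.07944 + 2.89037)/2 = 2.48491.
So far: 27.8761.
k=1: B_{2}/(2)! × [f^{(1)}(18) − f^{(1)}(8)] = 1/12 × (0.0555556 − 0.125000) = -0.00578704.
Partial sum through k=1: 27.8703.
k=2: B_{4}/(4)! × [f^{(3)}(18) − f^{(3)}(8)] = −1/720 × (0.000342936 − 0.00390625) = 4.94905e-06.
Partial sum through k=2: 27.8703.
k=3: B_{6}/(6)! × [f^{(5)}(18) − f^{(5)}(8)] = 1/30240 × (1.27013e-05 − 0.000732422) = -2.38003e-08.
Partial sum through k=3: 27.8703.
k=4: B_{8}/(8)! × [f^{(7)}(18) − f^{(7)}(8)] = −1/1209600 × (1.17605e-06 − 0.000343323) = 2.82859e-10.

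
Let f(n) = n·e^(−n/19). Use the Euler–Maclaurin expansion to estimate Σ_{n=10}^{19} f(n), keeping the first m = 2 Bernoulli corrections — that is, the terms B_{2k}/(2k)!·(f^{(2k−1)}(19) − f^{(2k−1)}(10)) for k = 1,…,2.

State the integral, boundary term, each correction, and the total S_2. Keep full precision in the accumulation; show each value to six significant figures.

S_2 ≈ 66.3349

Integral: ∫_10^19 x·e^(−x/19) dx = 59.9095.
Boundary: ½(f(10) + f(19)) = ½(5.90778 + 6.98971) = 6.44874.
So far: 66.3582.
k=1: B_{2}/(2)! × [f^{(1)}(19) − f^{(1)}(10)] = 1/12 × (0.00000 − 0.279842) = -0.0233202.
After k=1: 66.3349.
k=2: B_{4}/(4)! × [f^{(3)}(19) − f^{(3)}(10)] = −1/720 × (0.00203811 − 0.00404819) = 2.79177e-06.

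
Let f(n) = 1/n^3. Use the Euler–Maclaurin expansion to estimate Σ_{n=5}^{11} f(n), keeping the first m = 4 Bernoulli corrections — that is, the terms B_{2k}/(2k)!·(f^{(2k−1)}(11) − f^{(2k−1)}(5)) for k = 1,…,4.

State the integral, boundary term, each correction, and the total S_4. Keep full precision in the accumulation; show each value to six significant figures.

S_4 ≈ 0.0206213

∫_5^11 1/x^3 dx evaluates to 0.0158678.
½[f(5) + f(11)] = ½[0.00800000 + 0.000751315] = 0.00437566.
Running total after boundary: 0.0202434.
Order-1 term: 1/12 · (-0.000204904 − (-0.00480000)) = 0.000382925.
Partial sum through k=1: 0.0206264.
Order-2 term: −1/720 · (-3.38684e-05 − (-0.00384000)) = -5.28629e-06.
Partial sum through k=2: 0.0206211.
Order-3 term: 1/30240 · (-1.17560e-05 − (-0.00645120)) = 2.12945e-07.
Partial sum through k=3: 0.0206213.
Order-4 term: −1/1209600 · (-6.99530e-06 − (-0.0185795)) = -1.53542e-08.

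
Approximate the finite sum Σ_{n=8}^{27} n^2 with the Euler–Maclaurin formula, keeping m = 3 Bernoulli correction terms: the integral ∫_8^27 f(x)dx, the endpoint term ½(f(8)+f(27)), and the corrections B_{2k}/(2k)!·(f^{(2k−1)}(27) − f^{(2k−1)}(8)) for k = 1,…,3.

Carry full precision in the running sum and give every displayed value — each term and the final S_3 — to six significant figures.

∫_8^27 x^2 dx evaluates to 6390.33.
Endpoint term: (f(8) + f(27))/2 = (64.0000 + 729.000)/2 = 396.500.
Running total after boundary: 6786.83.
Order-1 term: 1/12 · (54.0000 − 16.0000) = 3.16667.
After k=1: 6790.00.
Order-2 term: −1/720 · (0.00000 − 0.00000) = 0.00000.
After k=2: 6790.00.
Order-3 term: 1/30240 · (0.00000 − 0.00000) = 0.00000.

S_3 ≈ 6790.00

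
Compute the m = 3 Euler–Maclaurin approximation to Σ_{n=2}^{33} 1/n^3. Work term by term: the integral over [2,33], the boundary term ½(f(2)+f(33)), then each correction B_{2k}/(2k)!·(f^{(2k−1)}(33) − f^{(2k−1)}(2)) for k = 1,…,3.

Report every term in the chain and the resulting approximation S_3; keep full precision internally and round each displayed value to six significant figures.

S_3 ≈ 0.201703

Integral: ∫_2^33 1/x^3 dx = 0.124541.
½[f(2) + f(33)] = ½[0.125000 + 2.78265e-05] = 0.0625139.
Running total after boundary: 0.187055.
Order-1 term: 1/12 · (-2.52968e-06 − (-0.187500)) = 0.0156248.
After k=1: 0.202680.
Order-2 term: −1/720 · (-4.64588e-08 − (-0.937500)) = -0.00130208.
After k=2: 0.201377.
Order-3 term: 1/30240 · (-1.79180e-09 − (-9.84375)) = 0.000325521.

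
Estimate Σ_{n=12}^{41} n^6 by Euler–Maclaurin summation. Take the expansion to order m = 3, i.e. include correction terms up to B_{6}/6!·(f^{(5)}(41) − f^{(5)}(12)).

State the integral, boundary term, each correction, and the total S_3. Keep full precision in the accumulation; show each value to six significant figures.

S_3 ≈ 3.02513e+10

The integral term ∫_12^41 x^6 dx = 2.78169e+10.
½[f(12) + f(41)] = ½[2.98598e+06 + 4.75010e+09] = 2.37655e+09.
Running total after boundary: 3.01935e+10.
Order-1 term: 1/12 · (6.95137e+08 − 1.49299e+06) = 5.78037e+07.
Partial sum through k=1: 3.02513e+10.
Order-2 term: −1/720 · (8.27052e+06 − 207360) = -11198.8.
Partial sum through k=2: 3.02513e+10.
Order-3 term: 1/30240 · (29520.0 − 8640.00) = 0.690476.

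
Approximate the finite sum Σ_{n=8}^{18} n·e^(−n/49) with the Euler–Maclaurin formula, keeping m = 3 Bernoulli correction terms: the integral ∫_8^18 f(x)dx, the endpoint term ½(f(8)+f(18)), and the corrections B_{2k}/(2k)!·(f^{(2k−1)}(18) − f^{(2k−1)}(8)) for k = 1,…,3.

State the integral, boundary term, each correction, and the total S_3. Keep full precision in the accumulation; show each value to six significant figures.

∫_8^18 x·e^(−x/49) dx evaluates to 98.5736.
½[f(8) + f(18)] = ½[6.79493 + 12.4662] = 9.63059.
Running total after boundary: 108.204.
Order-1 term: 1/12 · (0.438156 − 0.710694) = -0.0227115.
After k=1: 108.182.
Order-2 term: −1/720 · (0.000759390 − 0.00100351) = 3.39055e-07.
After k=2: 108.182.
Order-3 term: 1/30240 · (5.56556e-07 − 7.12628e-07) = -5.16111e-12.

S_3 ≈ 108.182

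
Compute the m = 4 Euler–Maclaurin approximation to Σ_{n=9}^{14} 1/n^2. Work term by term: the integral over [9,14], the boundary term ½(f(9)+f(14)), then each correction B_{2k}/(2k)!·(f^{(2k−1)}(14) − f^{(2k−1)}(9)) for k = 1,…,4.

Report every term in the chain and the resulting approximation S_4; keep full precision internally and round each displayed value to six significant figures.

∫_9^14 1/x^2 dx evaluates to 0.0396825.
Endpoint term: (f(9) + f(14))/2 = (0.0123457 + 0.00510204)/2 = 0.00872386.
So far: 0.0484064.
Correction k=1: B_{2}/2! · (f^{(1)}(14) − f^{(1)}(9)) = 1/12 · (-0.000728863 − (-0.00274348)) = 0.000167885.
Running total after k=1: 0.0485743.
Correction k=2: B_{4}/4! · (f^{(3)}(14) − f^{(3)}(9)) = −1/720 · (-4.46243e-05 − (-0.000406442)) = -5.02525e-07.
Running total after k=2: 0.0485738.
Correction k=3: B_{6}/6! · (f^{(5)}(14) − f^{(5)}(9)) = 1/30240 · (-6.83024e-06 − (-0.000150534)) = 4.75211e-09.
Running total after k=3: 0.0485738.
Correction k=4: B_{8}/8! · (f^{(7)}(14) − f^{(7)}(9)) = −1/1209600 · (-1.95150e-06 − (-0.000104073)) = -8.44258e-11.

S_4 ≈ 0.0485738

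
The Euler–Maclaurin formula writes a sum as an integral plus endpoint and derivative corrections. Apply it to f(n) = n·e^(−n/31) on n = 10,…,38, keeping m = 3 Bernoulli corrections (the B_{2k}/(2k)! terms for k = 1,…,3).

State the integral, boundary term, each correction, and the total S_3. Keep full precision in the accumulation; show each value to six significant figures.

S_3 ≈ 301.867

∫_10^38 x·e^(−x/31) dx evaluates to 292.716.
Endpoint term: (f(10) + f(38))/2 = (7.24278 + 11.1538)/2 = 9.19828.
So far: 301.914.
Correction k=1: B_{2}/2! · (f^{(1)}(38) − f^{(1)}(10)) = 1/12 · (-0.0662789 − 0.490640) = -0.0464099.
Partial sum through k=1: 301.867.
Correction k=2: B_{4}/4! · (f^{(3)}(38) − f^{(3)}(10)) = −1/720 · (0.000541897 − 0.00201789) = 2.04999e-06.
Partial sum through k=2: 301.867.
Correction k=3: B_{6}/6! · (f^{(5)}(38) − f^{(5)}(10)) = 1/30240 · (1.19954e-06 − 3.66830e-06) = -8.16386e-11.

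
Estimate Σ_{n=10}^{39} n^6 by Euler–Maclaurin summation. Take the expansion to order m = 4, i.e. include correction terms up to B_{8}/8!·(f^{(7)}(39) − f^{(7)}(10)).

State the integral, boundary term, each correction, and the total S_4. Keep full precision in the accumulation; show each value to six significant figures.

S_4 ≈ 2.14079e+10

The integral term ∫_10^39 x^6 dx = 1.96030e+10.
Boundary: ½(f(10) + f(39)) = ½(1.00000e+06 + 3.51874e+09) = 1.75987e+09.
So far: 2.13629e+10.
Order-1 term: 1/12 · (5.41345e+08 − 600000) = 4.50621e+07.
Running total after k=1: 2.14079e+10.
Order-2 term: −1/720 · (7.11828e+06 − 120000) = -9719.83.
Running total after k=2: 2.14079e+10.
Order-3 term: 1/30240 · (28080.0 − 7200.00) = 0.690476.
Running total after k=3: 2.14079e+10.
Order-4 term: −1/1209600 · (0.00000 − 0.00000) = 0.00000.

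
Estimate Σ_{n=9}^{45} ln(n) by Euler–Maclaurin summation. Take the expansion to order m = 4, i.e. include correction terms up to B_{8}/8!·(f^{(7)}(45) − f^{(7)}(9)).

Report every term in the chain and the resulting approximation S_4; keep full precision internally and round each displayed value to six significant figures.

∫_9^45 ln(x) dx evaluates to 115.525.
Endpoint term: (f(9) + f(45))/2 = (2.19722 + 3.80666)/2 = 3.00194.
So far: 118.527.
Correction k=1: B_{2}/2! · (f^{(1)}(45) − f^{(1)}(9)) = 1/12 · (0.0222222 − 0.111111) = -0.00740741.
After k=1: 118.519.
Correction k=2: B_{4}/4! · (f^{(3)}(45) − f^{(3)}(9)) = −1/720 · (2.19479e-05 − 0.00274348) = 3.77991e-06.
After k=2: 118.519.
Correction k=3: B_{6}/6! · (f^{(5)}(45) − f^{(5)}(9)) = 1/30240 · (1.30061e-07 − 0.000406442) = -1.34362e-08.
After k=3: 118.519.
Correction k=4: B_{8}/8! · (f^{(7)}(45) − f^{(7)}(9)) = −1/1209600 · (1.92684e-09 − 0.000150534) = 1.24448e-10.

S_4 ≈ 118.519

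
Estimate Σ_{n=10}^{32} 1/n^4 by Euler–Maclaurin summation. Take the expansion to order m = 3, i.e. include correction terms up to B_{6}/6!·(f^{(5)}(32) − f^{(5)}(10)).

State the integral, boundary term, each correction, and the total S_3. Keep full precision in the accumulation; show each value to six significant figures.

Integral: ∫_10^32 1/x^4 dx = 0.000323161.
½[f(10) + f(32)] = ½[0.000100000 + 9.53674e-07] = 5.04768e-05.
So far: 0.000373638.
Order-1 term: 1/12 · (-1.19209e-07 − (-4.00000e-05)) = 3.32340e-06.
Partial sum through k=1: 0.000376961.
Order-2 term: −1/720 · (-3.49246e-09 − (-1.20000e-05)) = -1.66618e-08.
Partial sum through k=2: 0.000376944.
Order-3 term: 1/30240 · (-1.90994e-10 − (-6.72000e-06)) = 2.22216e-10.

S_3 ≈ 0.000376945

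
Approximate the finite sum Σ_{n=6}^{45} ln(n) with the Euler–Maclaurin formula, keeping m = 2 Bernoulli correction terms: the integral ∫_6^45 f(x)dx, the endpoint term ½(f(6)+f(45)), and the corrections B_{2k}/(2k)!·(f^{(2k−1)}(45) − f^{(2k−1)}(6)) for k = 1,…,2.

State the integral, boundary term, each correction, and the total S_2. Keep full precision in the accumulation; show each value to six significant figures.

The integral term ∫_6^45 ln(x) dx = 121.549.
Endpoint term: (f(6) + f(45))/2 = (1.79176 + 3.80666)/2 = 2.79921.
Integral + boundary = 124.348.
k=1: B_{2}/(2)! × [f^{(1)}(45) − f^{(1)}(6)] = 1/12 × (0.0222222 − 0.166667) = -0.0120370.
Partial sum through k=1: 124.336.
k=2: B_{4}/(4)! × [f^{(3)}(45) − f^{(3)}(6)] = −1/720 × (2.19479e-05 − 0.00925926) = 1.28296e-05.

S_2 ≈ 124.336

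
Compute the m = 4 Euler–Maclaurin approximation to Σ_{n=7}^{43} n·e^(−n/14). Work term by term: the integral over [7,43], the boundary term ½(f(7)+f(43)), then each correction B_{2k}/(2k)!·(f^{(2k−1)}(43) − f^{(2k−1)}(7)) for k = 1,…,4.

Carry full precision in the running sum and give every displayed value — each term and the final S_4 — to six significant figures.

S_4 ≈ 144.415

Integral: ∫_7^43 x·e^(−x/14) dx = 141.329.
Endpoint term: (f(7) + f(43))/2 = (4.24571 + 1.99326)/2 = 3.11949.
Integral + boundary = 144.448.
k=1: B_{2}/(2)! × [f^{(1)}(43) − f^{(1)}(7)] = 1/12 × (-0.0960208 − 0.303265) = -0.0332738.
After k=1: 144.415.
k=2: B_{4}/(4)! × [f^{(3)}(43) − f^{(3)}(7)] = −1/720 × (-1.68932e-05 − 0.00773636) = 1.07684e-05.
After k=2: 144.415.
k=3: B_{6}/(6)! × [f^{(5)}(43) − f^{(5)}(7)] = 1/30240 × (2.32712e-06 − 7.10482e-05) = -2.27252e-09.
After k=3: 144.415.
k=4: B_{8}/(8)! × [f^{(7)}(43) − f^{(7)}(7)] = −1/1209600 × (2.41859e-08 − 5.23598e-07) = 4.12874e-13.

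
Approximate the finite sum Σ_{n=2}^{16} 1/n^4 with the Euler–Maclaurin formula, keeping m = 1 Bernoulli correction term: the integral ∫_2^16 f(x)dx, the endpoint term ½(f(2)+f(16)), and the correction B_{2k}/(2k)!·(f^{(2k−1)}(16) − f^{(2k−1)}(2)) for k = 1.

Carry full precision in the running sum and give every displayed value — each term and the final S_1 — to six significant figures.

Integral: ∫_2^16 1/x^4 dx = 0.0415853.
Boundary: ½(f(2) + f(16)) = ½(0.0625000 + 1.52588e-05) = 0.0312576.
Running total after boundary: 0.0728429.
Order-1 term: 1/12 · (-3.81470e-06 − (-0.125000)) = 0.0104163.

S_1 ≈ 0.0832593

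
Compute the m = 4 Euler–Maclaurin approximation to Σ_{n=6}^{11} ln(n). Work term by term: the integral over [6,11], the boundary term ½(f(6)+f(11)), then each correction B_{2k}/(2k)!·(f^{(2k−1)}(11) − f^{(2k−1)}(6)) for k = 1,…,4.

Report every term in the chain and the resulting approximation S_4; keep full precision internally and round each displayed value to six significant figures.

The integral term ∫_6^11 ln(x) dx = 10.6263.
Endpoint term: (f(6) + f(11))/2 = (1.79176 + 2.39790)/2 = 2.09483.
Integral + boundary = 12.7211.
k=1: B_{2}/(2)! × [f^{(1)}(11) − f^{(1)}(6)] = 1/12 × (0.0909091 − 0.166667) = -0.00631313.
Running total after k=1: 12.7148.
k=2: B_{4}/(4)! × [f^{(3)}(11) − f^{(3)}(6)] = −1/720 × (0.00150263 − 0.00925926) = 1.07731e-05.
Running total after k=2: 12.7148.
k=3: B_{6}/(6)! × [f^{(5)}(11) − f^{(5)}(6)] = 1/30240 × (0.000149021 − 0.00308642) = -9.71362e-08.
Running total after k=3: 12.7148.
k=4: B_{8}/(8)! × [f^{(7)}(11) − f^{(7)}(6)] = −1/1209600 × (3.69474e-05 − 0.00257202) = 2.09579e-09.

S_4 ≈ 12.7148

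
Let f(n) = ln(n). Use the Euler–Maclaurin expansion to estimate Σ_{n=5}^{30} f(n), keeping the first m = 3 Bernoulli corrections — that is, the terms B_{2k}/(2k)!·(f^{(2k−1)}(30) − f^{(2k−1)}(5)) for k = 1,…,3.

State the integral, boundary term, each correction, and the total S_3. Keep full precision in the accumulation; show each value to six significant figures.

S_3 ≈ 71.4802

∫_5^30 ln(x) dx evaluates to 68.9887.
½[f(5) + f(30)] = ½[1.60944 + 3.40120] = 2.50532.
So far: 71.4940.
Correction k=1: B_{2}/2! · (f^{(1)}(30) − f^{(1)}(5)) = 1/12 · (0.0333333 − 0.200000) = -0.0138889.
After k=1: 71.4802.
Correction k=2: B_{4}/4! · (f^{(3)}(30) − f^{(3)}(5)) = −1/720 · (7.40741e-05 − 0.0160000) = 2.21193e-05.
After k=2: 71.4802.
Correction k=3: B_{6}/6! · (f^{(5)}(30) − f^{(5)}(5)) = 1/30240 · (9.87654e-07 − 0.00768000) = -2.53936e-07.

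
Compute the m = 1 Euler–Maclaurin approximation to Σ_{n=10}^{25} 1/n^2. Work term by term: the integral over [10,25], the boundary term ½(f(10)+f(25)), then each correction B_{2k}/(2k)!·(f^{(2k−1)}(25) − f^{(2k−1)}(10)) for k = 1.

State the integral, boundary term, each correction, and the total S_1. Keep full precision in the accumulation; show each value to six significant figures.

∫_10^25 1/x^2 dx evaluates to 0.0600000.
Boundary: ½(f(10) + f(25)) = ½(0.0100000 + 0.00160000) = 0.00580000.
Integral + boundary = 0.0658000.
Order-1 term: 1/12 · (-0.000128000 − (-0.00200000)) = 0.000156000.

S_1 ≈ 0.0659560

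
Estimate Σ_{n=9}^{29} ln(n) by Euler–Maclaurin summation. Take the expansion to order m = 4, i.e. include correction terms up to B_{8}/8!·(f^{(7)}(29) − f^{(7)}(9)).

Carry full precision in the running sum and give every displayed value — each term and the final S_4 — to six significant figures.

Integral: ∫_9^29 ln(x) dx = 57.8766.
Boundary: ½(f(9) + f(29)) = ½(2.19722 + 3.36730) = 2.78226.
So far: 60.6588.
Correction k=1: B_{2}/2! · (f^{(1)}(29) − f^{(1)}(9)) = 1/12 · (0.0344828 − 0.111111) = -0.00638570.
Partial sum through k=1: 60.6524.
Correction k=2: B_{4}/4! · (f^{(3)}(29) − f^{(3)}(9)) = −1/720 · (8.20042e-05 − 0.00274348) = 3.69650e-06.
Partial sum through k=2: 60.6524.
Correction k=3: B_{6}/6! · (f^{(5)}(29) − f^{(5)}(9)) = 1/30240 · (1.17010e-06 − 0.000406442) = -1.34019e-08.
Partial sum through k=3: 60.6524.
Correction k=4: B_{8}/8! · (f^{(7)}(29) − f^{(7)}(9)) = −1/1209600 · (4.17394e-08 − 0.000150534) = 1.24415e-10.

S_4 ≈ 60.6524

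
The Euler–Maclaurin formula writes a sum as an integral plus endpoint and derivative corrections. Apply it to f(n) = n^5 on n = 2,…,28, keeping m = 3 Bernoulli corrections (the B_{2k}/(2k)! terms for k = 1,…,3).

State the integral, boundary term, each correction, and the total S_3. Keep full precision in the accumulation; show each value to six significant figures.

S_3 ≈ 8.91763e+07

The integral term ∫_2^28 x^5 dx = 8.03150e+07.
Endpoint term: (f(2) + f(28))/2 = (32.0000 + 1.72104e+07)/2 = 8.60520e+06.
So far: 8.89202e+07.
k=1: B_{2}/(2)! × [f^{(1)}(28) − f^{(1)}(2)] = 1/12 × (3.07328e+06 − 80.0000) = 256100.
Partial sum through k=1: 8.91763e+07.
k=2: B_{4}/(4)! × [f^{(3)}(28) − f^{(3)}(2)] = −1/720 × (47040.0 − 240.000) = -65.0000.
Partial sum through k=2: 8.91763e+07.
k=3: B_{6}/(6)! × [f^{(5)}(28) − f^{(5)}(2)] = 1/30240 × (120.000 − 120.000) = 0.00000.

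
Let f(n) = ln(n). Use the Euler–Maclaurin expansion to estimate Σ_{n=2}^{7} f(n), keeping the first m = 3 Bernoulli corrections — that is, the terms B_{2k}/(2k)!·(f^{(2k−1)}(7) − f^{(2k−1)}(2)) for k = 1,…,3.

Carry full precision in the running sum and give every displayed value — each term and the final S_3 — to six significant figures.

S_3 ≈ 8.52516

The integral term ∫_2^7 ln(x) dx = 7.23508.
Boundary: ½(f(2) + f(7)) = ½(0.693147 + 1.94591) = 1.31953.
So far: 8.55461.
Correction k=1: B_{2}/2! · (f^{(1)}(7) − f^{(1)}(2)) = 1/12 · (0.142857 − 0.500000) = -0.0297619.
Running total after k=1: 8.52484.
Correction k=2: B_{4}/4! · (f^{(3)}(7) − f^{(3)}(2)) = −1/720 · (0.00583090 − 0.250000) = 0.000339124.
Running total after k=2: 8.52518.
Correction k=3: B_{6}/6! · (f^{(5)}(7) − f^{(5)}(2)) = 1/30240 · (0.00142798 − 0.750000) = -2.47544e-05.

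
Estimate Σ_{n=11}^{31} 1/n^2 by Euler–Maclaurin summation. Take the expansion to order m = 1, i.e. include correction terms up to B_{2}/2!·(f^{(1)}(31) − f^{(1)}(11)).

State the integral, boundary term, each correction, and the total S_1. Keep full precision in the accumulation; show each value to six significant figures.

S_1 ≈ 0.0634232

Integral: ∫_11^31 1/x^2 dx = 0.0586510.
½[f(11) + f(31)] = ½[0.00826446 + 0.00104058] = 0.00465252.
Integral + boundary = 0.0633035.
k=1: B_{2}/(2)! × [f^{(1)}(31) − f^{(1)}(11)] = 1/12 × (-6.71344e-05 − (-0.00150263)) = 0.000119625.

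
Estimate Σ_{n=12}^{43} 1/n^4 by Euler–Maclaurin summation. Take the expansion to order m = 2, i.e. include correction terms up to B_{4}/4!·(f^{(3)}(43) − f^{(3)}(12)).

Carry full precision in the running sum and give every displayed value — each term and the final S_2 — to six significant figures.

Integral: ∫_12^43 1/x^4 dx = 0.000188709.
Boundary: ½(f(12) + f(43)) = ½(4.82253e-05 + 2.92500e-07) = 2.42589e-05.
Integral + boundary = 0.000212968.
Order-1 term: 1/12 · (-2.72093e-08 − (-1.60751e-05)) = 1.33732e-06.
Partial sum through k=1: 0.000214305.
Order-2 term: −1/720 · (-4.41471e-10 − (-3.34898e-06)) = -4.65075e-09.

S_2 ≈ 0.000214300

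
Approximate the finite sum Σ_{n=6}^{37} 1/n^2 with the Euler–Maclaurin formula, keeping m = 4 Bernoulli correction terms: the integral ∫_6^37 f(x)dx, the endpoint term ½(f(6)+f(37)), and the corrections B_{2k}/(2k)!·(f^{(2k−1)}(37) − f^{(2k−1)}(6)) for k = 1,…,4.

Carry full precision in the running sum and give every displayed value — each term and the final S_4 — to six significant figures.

The integral term ∫_6^37 1/x^2 dx = 0.139640.
Endpoint term: (f(6) + f(37))/2 = (0.0277778 + 0.000730460)/2 = 0.0142541.
Integral + boundary = 0.153894.
Order-1 term: 1/12 · (-3.94843e-05 − (-0.00925926)) = 0.000768315.
Partial sum through k=1: 0.154662.
Order-2 term: −1/720 · (-3.46101e-07 − (-0.00308642)) = -4.28621e-06.
Partial sum through k=2: 0.154658.
Order-3 term: 1/30240 · (-7.58439e-09 − (-0.00257202)) = 8.50532e-08.
Partial sum through k=3: 0.154658.
Order-4 term: −1/1209600 · (-3.10245e-10 − (-0.00400091)) = -3.30763e-09.

S_4 ≈ 0.154658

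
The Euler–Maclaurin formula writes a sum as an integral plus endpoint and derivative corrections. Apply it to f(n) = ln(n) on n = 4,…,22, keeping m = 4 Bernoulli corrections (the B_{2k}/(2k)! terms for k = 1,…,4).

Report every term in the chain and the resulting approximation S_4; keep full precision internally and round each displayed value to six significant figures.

Integral: ∫_4^22 ln(x) dx = 44.4578.
½[f(4) + f(22)] = ½[1.38629 + 3.09104] = 2.23867.
Running total after boundary: 46.6964.
Order-1 term: 1/12 · (0.0454545 − 0.250000) = -0.0170455.
After k=1: 46.6794.
Order-2 term: −1/720 · (0.000187829 − 0.0312500) = 4.31419e-05.
After k=2: 46.6794.
Order-3 term: 1/30240 · (4.65691e-06 − 0.0234375) = -7.74896e-07.
After k=3: 46.6794.
Order-4 term: −1/1209600 · (2.88651e-07 − 0.0439453) = 3.63302e-08.

S_4 ≈ 46.6794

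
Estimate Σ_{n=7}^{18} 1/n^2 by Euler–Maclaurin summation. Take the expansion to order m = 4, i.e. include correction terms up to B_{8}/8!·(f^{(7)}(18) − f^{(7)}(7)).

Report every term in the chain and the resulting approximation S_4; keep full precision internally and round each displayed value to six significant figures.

S_4 ≈ 0.0995043

The integral term ∫_7^18 1/x^2 dx = 0.0873016.
½[f(7) + f(18)] = ½[0.0204082 + 0.00308642] = 0.0117473.
Integral + boundary = 0.0990489.
Order-1 term: 1/12 · (-0.000342936 − (-0.00583090)) = 0.000457331.
After k=1: 0.0995062.
Order-2 term: −1/720 · (-1.27013e-05 − (-0.00142798)) = -1.96566e-06.
After k=2: 0.0995042.
Order-3 term: 1/30240 · (-1.17605e-06 − (-0.000874271)) = 2.88722e-08.
After k=3: 0.0995043.
Order-4 term: −1/1209600 · (-2.03268e-07 − (-0.000999167)) = -8.25863e-10.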